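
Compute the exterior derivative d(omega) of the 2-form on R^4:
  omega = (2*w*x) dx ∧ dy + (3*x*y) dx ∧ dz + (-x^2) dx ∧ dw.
d(omega) = (2*x) dx ∧ dy ∧ dw + (-3*x) dx ∧ dy ∧ dz

For a 2-form omega = sum_{i<j} g_{ij} dx_i ∧ dx_j, the exterior derivative is
  d(omega) = sum_{i<j} d(g_{ij}) ∧ dx_i ∧ dx_j = sum_{i<j, k} (∂g_{ij}/∂x_k) dx_k ∧ dx_i ∧ dx_j.
Expand each term, using dx_k ∧ dx_i ∧ dx_j = sgn(permutation) dx_{(a)} ∧ dx_{(b)} ∧ dx_{(c)} with (a < b < c) sorted:
  d(2*w*x) includes (∂/∂w)(2*w*x) dw = (2*x) dw, which multiplied by dx ∧ dy gives (2*x) dx ∧ dy ∧ dw
  d(3*x*y) includes (∂/∂y)(3*x*y) dy = (3*x) dy, which multiplied by dx ∧ dz gives (-3*x) dx ∧ dy ∧ dz
Collecting like 3-forms: d(omega) = (2*x) dx ∧ dy ∧ dw + (-3*x) dx ∧ dy ∧ dz.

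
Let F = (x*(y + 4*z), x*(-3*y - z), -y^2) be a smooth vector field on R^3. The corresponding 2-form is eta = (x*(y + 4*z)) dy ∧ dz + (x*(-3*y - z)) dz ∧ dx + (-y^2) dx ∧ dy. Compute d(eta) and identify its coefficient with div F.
d(eta) = (-3*x + y + 4*z) dx ∧ dy ∧ dz; div F = -3*x + y + 4*z

For a 2-form in R^3 of the form above, applying d gives a 3-form with coefficient ∂P/∂x + ∂Q/∂y + ∂R/∂z:
  ∂P/∂x = y + 4*z
  ∂Q/∂y = -3*x
  ∂R/∂z = 0
Sum = -3*x + y + 4*z, which is exactly div F.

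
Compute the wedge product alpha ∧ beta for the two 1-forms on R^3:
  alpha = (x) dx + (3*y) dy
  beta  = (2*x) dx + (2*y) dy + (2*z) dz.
alpha ∧ beta = (-4*x*y) dx ∧ dy + (2*x*z) dx ∧ dz + (6*y*z) dy ∧ dz

Distribute the wedge, using dx_i ∧ dx_j = -dx_j ∧ dx_i and dx_i ∧ dx_i = 0. For each pair (i, j) with i < j, the coefficient of dx_i ∧ dx_j in alpha ∧ beta is (alpha_i * beta_j - alpha_j * beta_i). Collecting: alpha ∧ beta = (-4*x*y) dx ∧ dy + (2*x*z) dx ∧ dz + (6*y*z) dy ∧ dz.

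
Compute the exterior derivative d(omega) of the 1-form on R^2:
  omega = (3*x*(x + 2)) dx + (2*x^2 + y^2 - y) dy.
d(omega) = (4*x) dx ∧ dy

For a 1-form omega = sum_i f_i dx_i, the exterior derivative is
  d(omega) = sum_{i < j} (∂f_j/∂x_i - ∂f_i/∂x_j) dx_i ∧ dx_j.
  coefficient of dx ∧ dy: ∂f_2/∂x - ∂f_1/∂y = ∂(2*x^2 + y^2 - y)/∂x - ∂(3*x*(x + 2))/∂y = 4*x
Assembling: d(omega) = (4*x) dx ∧ dy.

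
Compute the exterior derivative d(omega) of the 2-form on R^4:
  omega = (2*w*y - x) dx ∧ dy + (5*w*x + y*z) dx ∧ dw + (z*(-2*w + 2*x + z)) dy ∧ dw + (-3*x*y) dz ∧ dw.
d(omega) = (2*y + z) dx ∧ dy ∧ dw + (-4*y) dx ∧ dz ∧ dw + (2*w - 5*x - 2*z) dy ∧ dz ∧ dw

For a 2-form omega = sum_{i<j} g_{ij} dx_i ∧ dx_j, the exterior derivative is
  d(omega) = sum_{i<j} d(g_{ij}) ∧ dx_i ∧ dx_j = sum_{i<j, k} (∂g_{ij}/∂x_k) dx_k ∧ dx_i ∧ dx_j.
Expand each term, using dx_k ∧ dx_i ∧ dx_j = sgn(permutation) dx_{(a)} ∧ dx_{(b)} ∧ dx_{(c)} with (a < b < c) sorted:
  d(2*w*y - x) includes (∂/∂w)(2*w*y - x) dw = (2*y) dw, which multiplied by dx ∧ dy gives (2*y) dx ∧ dy ∧ dw
  d(5*w*x + y*z) includes (∂/∂y)(5*w*x + y*z) dy = (z) dy, which multiplied by dx ∧ dw gives (-z) dx ∧ dy ∧ dw
  d(5*w*x + y*z) includes (∂/∂z)(5*w*x + y*z) dz = (y) dz, which multiplied by dx ∧ dw gives (-y) dx ∧ dz ∧ dw
  d(z*(-2*w + 2*x + z)) includes (∂/∂x)(z*(-2*w + 2*x + z)) dx = (2*z) dx, which multiplied by dy ∧ dw gives (2*z) dx ∧ dy ∧ dw
  d(z*(-2*w + 2*x + z)) includes (∂/∂z)(z*(-2*w + 2*x + z)) dz = (-2*w + 2*x + 2*z) dz, which multiplied by dy ∧ dw gives (2*w - 2*x - 2*z) dy ∧ dz ∧ dw
  d(-3*x*y) includes (∂/∂x)(-3*x*y) dx = (-3*y) dx, which multiplied by dz ∧ dw gives (-3*y) dx ∧ dz ∧ dw
  d(-3*x*y) includes (∂/∂y)(-3*x*y) dy = (-3*x) dy, which multiplied by dz ∧ dw gives (-3*x) dy ∧ dz ∧ dw
Collecting like 3-forms: d(omega) = (2*y + z) dx ∧ dy ∧ dw + (-4*y) dx ∧ dz ∧ dw + (2*w - 5*x - 2*z) dy ∧ dz ∧ dw.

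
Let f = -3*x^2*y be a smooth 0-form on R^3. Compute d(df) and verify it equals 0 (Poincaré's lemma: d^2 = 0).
d(df) = 0

Step 1: df = sum_i (∂f/∂x_i) dx_i = (-6*x*y) dx + (-3*x^2) dy + (0) dz.
Step 2: Apply d again. Using the 1-form formula, the coefficient of dx ∧ dy in d(df) is ∂^2 f/∂x ∂y - ∂^2 f/∂y ∂x = (-6*x) - (-6*x) = 0 (equality of mixed partials for smooth f).
Similarly for dx ∧ dz and dy ∧ dz — all coefficients vanish. So d(df) = 0.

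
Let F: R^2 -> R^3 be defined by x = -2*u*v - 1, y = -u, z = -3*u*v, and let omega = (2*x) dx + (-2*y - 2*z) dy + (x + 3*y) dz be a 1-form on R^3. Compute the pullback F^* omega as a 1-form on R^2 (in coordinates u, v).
F^* omega = (14*u*v^2 + 3*u*v - 2*u + 7*v) du + (u*(14*u*v + 9*u + 7)) dv

Using F^*(f dg) = (f ∘ F) d(g ∘ F), substitute each coordinate x_i by F_i(u, v) in f_i, and replace dx_i by d F_i = (∂F_i/∂u) du + (∂F_i/∂v) dv.
  For the x component: f_1(F) = -4*u*v - 2; d F_1 = (-2*v) du + (-2*u) dv
  For the y component: f_2(F) = 2*u*(3*v + 1); d F_2 = (-1) du + (0) dv
  For the z component: f_3(F) = -2*u*v - 3*u - 1; d F_3 = (-3*v) du + (-3*u) dv
Combining and collecting du, dv coefficients:
  coeff of du: 14*u*v^2 + 3*u*v - 2*u + 7*v
  coeff of dv: u*(14*u*v + 9*u + 7)
F^* omega = (14*u*v^2 + 3*u*v - 2*u + 7*v) du + (u*(14*u*v + 9*u + 7)) dv.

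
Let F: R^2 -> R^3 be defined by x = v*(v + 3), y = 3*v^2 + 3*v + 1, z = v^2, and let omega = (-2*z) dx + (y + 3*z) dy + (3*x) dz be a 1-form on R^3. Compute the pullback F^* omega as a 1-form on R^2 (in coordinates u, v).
F^* omega = (38*v^3 + 48*v^2 + 15*v + 3) dv

Using F^*(f dg) = (f ∘ F) d(g ∘ F), substitute each coordinate x_i by F_i(u, v) in f_i, and replace dx_i by d F_i = (∂F_i/∂u) du + (∂F_i/∂v) dv.
  For the x component: f_1(F) = -2*v^2; d F_1 = (0) du + (2*v + 3) dv
  For the y component: f_2(F) = 6*v^2 + 3*v + 1; d F_2 = (0) du + (6*v + 3) dv
  For the z component: f_3(F) = 3*v*(v + 3); d F_3 = (0) du + (2*v) dv
Combining and collecting du, dv coefficients:
  coeff of du: 0
  coeff of dv: 38*v^3 + 48*v^2 + 15*v + 3
F^* omega = (38*v^3 + 48*v^2 + 15*v + 3) dv.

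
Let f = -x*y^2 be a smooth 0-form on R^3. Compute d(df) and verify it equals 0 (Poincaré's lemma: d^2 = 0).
d(df) = 0

Step 1: df = sum_i (∂f/∂x_i) dx_i = (-y^2) dx + (-2*x*y) dy + (0) dz.
Step 2: Apply d again. Using the 1-form formula, the coefficient of dx ∧ dy in d(df) is ∂^2 f/∂x ∂y - ∂^2 f/∂y ∂x = (-2*y) - (-2*y) = 0 (equality of mixed partials for smooth f).
Similarly for dx ∧ dz and dy ∧ dz — all coefficients vanish. So d(df) = 0.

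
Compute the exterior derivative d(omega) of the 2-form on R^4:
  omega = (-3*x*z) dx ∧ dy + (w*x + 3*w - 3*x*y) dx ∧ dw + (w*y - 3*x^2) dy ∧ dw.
d(omega) = (-3*x) dx ∧ dy ∧ dz + (-3*x) dx ∧ dy ∧ dw

For a 2-form omega = sum_{i<j} g_{ij} dx_i ∧ dx_j, the exterior derivative is
  d(omega) = sum_{i<j} d(g_{ij}) ∧ dx_i ∧ dx_j = sum_{i<j, k} (∂g_{ij}/∂x_k) dx_k ∧ dx_i ∧ dx_j.
Expand each term, using dx_k ∧ dx_i ∧ dx_j = sgn(permutation) dx_{(a)} ∧ dx_{(b)} ∧ dx_{(c)} with (a < b < c) sorted:
  d(-3*x*z) includes (∂/∂z)(-3*x*z) dz = (-3*x) dz, which multiplied by dx ∧ dy gives (-3*x) dx ∧ dy ∧ dz
  d(w*x + 3*w - 3*x*y) includes (∂/∂y)(w*x + 3*w - 3*x*y) dy = (-3*x) dy, which multiplied by dx ∧ dw gives (3*x) dx ∧ dy ∧ dw
  d(w*y - 3*x^2) includes (∂/∂x)(w*y - 3*x^2) dx = (-6*x) dx, which multiplied by dy ∧ dw gives (-6*x) dx ∧ dy ∧ dw
Collecting like 3-forms: d(omega) = (-3*x) dx ∧ dy ∧ dz + (-3*x) dx ∧ dy ∧ dw.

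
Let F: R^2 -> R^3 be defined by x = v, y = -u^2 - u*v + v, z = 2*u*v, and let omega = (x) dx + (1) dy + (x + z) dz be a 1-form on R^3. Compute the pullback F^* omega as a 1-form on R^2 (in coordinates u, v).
F^* omega = (4*u*v^2 - 2*u + 2*v^2 - v) du + (4*u^2*v + 2*u*v - u + v + 1) dv

Using F^*(f dg) = (f ∘ F) d(g ∘ F), substitute each coordinate x_i by F_i(u, v) in f_i, and replace dx_i by d F_i = (∂F_i/∂u) du + (∂F_i/∂v) dv.
  For the x component: f_1(F) = v; d F_1 = (0) du + (1) dv
  For the y component: f_2(F) = 1; d F_2 = (-2*u - v) du + (1 - u) dv
  For the z component: f_3(F) = v*(2*u + 1); d F_3 = (2*v) du + (2*u) dv
Combining and collecting du, dv coefficients:
  coeff of du: 4*u*v^2 - 2*u + 2*v^2 - v
  coeff of dv: 4*u^2*v + 2*u*v - u + v + 1
F^* omega = (4*u*v^2 - 2*u + 2*v^2 - v) du + (4*u^2*v + 2*u*v - u + v + 1) dv.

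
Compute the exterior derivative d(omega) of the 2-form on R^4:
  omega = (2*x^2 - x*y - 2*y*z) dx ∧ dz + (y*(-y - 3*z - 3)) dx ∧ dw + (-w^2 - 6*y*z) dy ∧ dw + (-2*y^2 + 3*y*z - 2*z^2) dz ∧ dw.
d(omega) = (x + 2*z) dx ∧ dy ∧ dz + (2*y + 3*z + 3) dx ∧ dy ∧ dw + (3*y) dx ∧ dz ∧ dw + (2*y + 3*z) dy ∧ dz ∧ dw

For a 2-form omega = sum_{i<j} g_{ij} dx_i ∧ dx_j, the exterior derivative is
  d(omega) = sum_{i<j} d(g_{ij}) ∧ dx_i ∧ dx_j = sum_{i<j, k} (∂g_{ij}/∂x_k) dx_k ∧ dx_i ∧ dx_j.
Expand each term, using dx_k ∧ dx_i ∧ dx_j = sgn(permutation) dx_{(a)} ∧ dx_{(b)} ∧ dx_{(c)} with (a < b < c) sorted:
  d(2*x^2 - x*y - 2*y*z) includes (∂/∂y)(2*x^2 - x*y - 2*y*z) dy = (-x - 2*z) dy, which multiplied by dx ∧ dz gives (x + 2*z) dx ∧ dy ∧ dz
  d(y*(-y - 3*z - 3)) includes (∂/∂y)(y*(-y - 3*z - 3)) dy = (-2*y - 3*z - 3) dy, which multiplied by dx ∧ dw gives (2*y + 3*z + 3) dx ∧ dy ∧ dw
  d(y*(-y - 3*z - 3)) includes (∂/∂z)(y*(-y - 3*z - 3)) dz = (-3*y) dz, which multiplied by dx ∧ dw gives (3*y) dx ∧ dz ∧ dw
  d(-w^2 - 6*y*z) includes (∂/∂z)(-w^2 - 6*y*z) dz = (-6*y) dz, which multiplied by dy ∧ dw gives (6*y) dy ∧ dz ∧ dw
  d(-2*y^2 + 3*y*z - 2*z^2) includes (∂/∂y)(-2*y^2 + 3*y*z - 2*z^2) dy = (-4*y + 3*z) dy, which multiplied by dz ∧ dw gives (-4*y + 3*z) dy ∧ dz ∧ dw
Collecting like 3-forms: d(omega) = (x + 2*z) dx ∧ dy ∧ dz + (2*y + 3*z + 3) dx ∧ dy ∧ dw + (3*y) dx ∧ dz ∧ dw + (2*y + 3*z) dy ∧ dz ∧ dw.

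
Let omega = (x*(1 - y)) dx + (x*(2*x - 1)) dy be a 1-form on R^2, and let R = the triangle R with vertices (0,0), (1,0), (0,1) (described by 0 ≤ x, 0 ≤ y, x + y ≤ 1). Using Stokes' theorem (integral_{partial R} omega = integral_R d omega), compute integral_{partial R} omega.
integral_(partial R) omega = 1/3

Stokes: integral_partial_R omega = integral_R d omega with d omega = (∂Q/∂x - ∂P/∂y) dx ∧ dy.
  ∂Q/∂x = 4*x - 1
  ∂P/∂y = -x
  integrand = ∂Q/∂x - ∂P/∂y = 5*x - 1.
Integrating over R: integral_0^1 integral_0^{1-x} (5*x - 1) dy dx = 1/3.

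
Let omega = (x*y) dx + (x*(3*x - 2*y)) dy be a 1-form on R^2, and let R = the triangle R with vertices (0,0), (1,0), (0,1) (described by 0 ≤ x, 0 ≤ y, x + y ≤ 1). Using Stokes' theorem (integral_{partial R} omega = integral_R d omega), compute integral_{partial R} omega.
integral_(partial R) omega = 1/2

Stokes: integral_partial_R omega = integral_R d omega with d omega = (∂Q/∂x - ∂P/∂y) dx ∧ dy.
  ∂Q/∂x = 6*x - 2*y
  ∂P/∂y = x
  integrand = ∂Q/∂x - ∂P/∂y = 5*x - 2*y.
Integrating over R: integral_0^1 integral_0^{1-x} (5*x - 2*y) dy dx = 1/2.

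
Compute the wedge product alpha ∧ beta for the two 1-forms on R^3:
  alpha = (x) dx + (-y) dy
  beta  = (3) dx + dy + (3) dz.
alpha ∧ beta = (x + 3*y) dx ∧ dy + (3*x) dx ∧ dz + (-3*y) dy ∧ dz

Distribute the wedge, using dx_i ∧ dx_j = -dx_j ∧ dx_i and dx_i ∧ dx_i = 0. For each pair (i, j) with i < j, the coefficient of dx_i ∧ dx_j in alpha ∧ beta is (alpha_i * beta_j - alpha_j * beta_i). Collecting: alpha ∧ beta = (x + 3*y) dx ∧ dy + (3*x) dx ∧ dz + (-3*y) dy ∧ dz.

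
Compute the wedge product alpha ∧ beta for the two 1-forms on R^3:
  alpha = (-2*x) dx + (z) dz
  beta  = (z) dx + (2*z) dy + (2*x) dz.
alpha ∧ beta = (-4*x*z) dx ∧ dy + (-4*x^2 - z^2) dx ∧ dz + (-2*z^2) dy ∧ dz

Distribute the wedge, using dx_i ∧ dx_j = -dx_j ∧ dx_i and dx_i ∧ dx_i = 0. For each pair (i, j) with i < j, the coefficient of dx_i ∧ dx_j in alpha ∧ beta is (alpha_i * beta_j - alpha_j * beta_i). Collecting: alpha ∧ beta = (-4*x*z) dx ∧ dy + (-4*x^2 - z^2) dx ∧ dz + (-2*z^2) dy ∧ dz.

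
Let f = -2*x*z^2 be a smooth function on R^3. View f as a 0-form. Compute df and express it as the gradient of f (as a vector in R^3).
df = (-2*z^2) dx + (0) dy + (-4*x*z) dz; grad f = (-2*z^2, 0, -4*x*z)

For a 0-form f, d f = (∂f/∂x) dx + (∂f/∂y) dy + (∂f/∂z) dz. The components of the vector representation are exactly the entries of grad f in Cartesian coordinates:
  ∂f/∂x = -2*z^2
  ∂f/∂y = 0
  ∂f/∂z = -4*x*z.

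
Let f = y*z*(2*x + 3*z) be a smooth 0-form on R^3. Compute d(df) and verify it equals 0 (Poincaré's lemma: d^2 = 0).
d(df) = 0

Step 1: df = sum_i (∂f/∂x_i) dx_i = (2*y*z) dx + (z*(2*x + 3*z)) dy + (2*y*(x + 3*z)) dz.
Step 2: Apply d again. Using the 1-form formula, the coefficient of dx ∧ dy in d(df) is ∂^2 f/∂x ∂y - ∂^2 f/∂y ∂x = (2*z) - (2*z) = 0 (equality of mixed partials for smooth f).
Similarly for dx ∧ dz and dy ∧ dz — all coefficients vanish. So d(df) = 0.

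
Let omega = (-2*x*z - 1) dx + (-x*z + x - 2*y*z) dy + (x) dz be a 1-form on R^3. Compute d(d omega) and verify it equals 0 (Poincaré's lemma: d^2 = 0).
d(d omega) = 0

Step 1: d omega = sum_{i<j} (∂f_j/∂x_i - ∂f_i/∂x_j) dx_i ∧ dx_j:
  coeff of dx ∧ dy: 1 - z
  coeff of dx ∧ dz: 2*x + 1
  coeff of dy ∧ dz: x + 2*y
Step 2: Apply d again to each 2-form coefficient. The only possible 3-form in R^3 is dx ∧ dy ∧ dz, with coefficient
  ∂(coeff of dy∧dz)/∂x - ∂(coeff of dx∧dz)/∂y + ∂(coeff of dx∧dy)/∂z
  = ∂/∂x (x + 2*y) - ∂/∂y (2*x + 1) + ∂/∂z (1 - z).
Each of these terms simplifies to sums of mixed partials that cancel in pairs. The result is 0 (by equality of mixed partials for smooth functions — Schwarz / Clairaut).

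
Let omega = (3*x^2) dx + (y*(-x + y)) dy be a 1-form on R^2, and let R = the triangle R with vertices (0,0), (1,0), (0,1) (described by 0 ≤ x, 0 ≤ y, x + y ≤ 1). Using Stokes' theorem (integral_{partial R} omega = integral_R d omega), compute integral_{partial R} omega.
integral_(partial R) omega = -1/6

Stokes: integral_partial_R omega = integral_R d omega with d omega = (∂Q/∂x - ∂P/∂y) dx ∧ dy.
  ∂Q/∂x = -y
  ∂P/∂y = 0
  integrand = ∂Q/∂x - ∂P/∂y = -y.
Integrating over R: integral_0^1 integral_0^{1-x} (-y) dy dx = -1/6.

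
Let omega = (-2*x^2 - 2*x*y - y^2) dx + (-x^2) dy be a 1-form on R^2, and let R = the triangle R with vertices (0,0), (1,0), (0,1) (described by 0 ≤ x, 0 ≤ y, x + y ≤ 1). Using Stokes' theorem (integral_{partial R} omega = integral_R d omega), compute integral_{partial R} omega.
integral_(partial R) omega = 1/3

Stokes: integral_partial_R omega = integral_R d omega with d omega = (∂Q/∂x - ∂P/∂y) dx ∧ dy.
  ∂Q/∂x = -2*x
  ∂P/∂y = -2*x - 2*y
  integrand = ∂Q/∂x - ∂P/∂y = 2*y.
Integrating over R: integral_0^1 integral_0^{1-x} (2*y) dy dx = 1/3.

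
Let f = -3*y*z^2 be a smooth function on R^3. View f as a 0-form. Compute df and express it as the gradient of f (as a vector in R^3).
df = (0) dx + (-3*z^2) dy + (-6*y*z) dz; grad f = (0, -3*z^2, -6*y*z)

For a 0-form f, d f = (∂f/∂x) dx + (∂f/∂y) dy + (∂f/∂z) dz. The components of the vector representation are exactly the entries of grad f in Cartesian coordinates:
  ∂f/∂x = 0
  ∂f/∂y = -3*z^2
  ∂f/∂z = -6*y*z.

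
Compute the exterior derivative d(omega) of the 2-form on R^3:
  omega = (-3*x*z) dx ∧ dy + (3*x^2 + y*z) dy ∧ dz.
d(omega) = (3*x) dx ∧ dy ∧ dz

For a 2-form omega = sum_{i<j} g_{ij} dx_i ∧ dx_j, the exterior derivative is
  d(omega) = sum_{i<j} d(g_{ij}) ∧ dx_i ∧ dx_j = sum_{i<j, k} (∂g_{ij}/∂x_k) dx_k ∧ dx_i ∧ dx_j.
Expand each term, using dx_k ∧ dx_i ∧ dx_j = sgn(permutation) dx_{(a)} ∧ dx_{(b)} ∧ dx_{(c)} with (a < b < c) sorted:
  d(-3*x*z) includes (∂/∂z)(-3*x*z) dz = (-3*x) dz, which multiplied by dx ∧ dy gives (-3*x) dx ∧ dy ∧ dz
  d(3*x^2 + y*z) includes (∂/∂x)(3*x^2 + y*z) dx = (6*x) dx, which multiplied by dy ∧ dz gives (6*x) dx ∧ dy ∧ dz
Collecting like 3-forms: d(omega) = (3*x) dx ∧ dy ∧ dz.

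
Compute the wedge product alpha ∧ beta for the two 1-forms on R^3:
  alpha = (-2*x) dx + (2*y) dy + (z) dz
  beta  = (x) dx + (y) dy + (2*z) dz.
alpha ∧ beta = (-4*x*y) dx ∧ dy + (-5*x*z) dx ∧ dz + (3*y*z) dy ∧ dz

Distribute the wedge, using dx_i ∧ dx_j = -dx_j ∧ dx_i and dx_i ∧ dx_i = 0. For each pair (i, j) with i < j, the coefficient of dx_i ∧ dx_j in alpha ∧ beta is (alpha_i * beta_j - alpha_j * beta_i). Collecting: alpha ∧ beta = (-4*x*y) dx ∧ dy + (-5*x*z) dx ∧ dz + (3*y*z) dy ∧ dz.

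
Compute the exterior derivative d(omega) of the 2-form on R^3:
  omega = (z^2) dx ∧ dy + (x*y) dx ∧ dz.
d(omega) = (-x + 2*z) dx ∧ dy ∧ dz

For a 2-form omega = sum_{i<j} g_{ij} dx_i ∧ dx_j, the exterior derivative is
  d(omega) = sum_{i<j} d(g_{ij}) ∧ dx_i ∧ dx_j = sum_{i<j, k} (∂g_{ij}/∂x_k) dx_k ∧ dx_i ∧ dx_j.
Expand each term, using dx_k ∧ dx_i ∧ dx_j = sgn(permutation) dx_{(a)} ∧ dx_{(b)} ∧ dx_{(c)} with (a < b < c) sorted:
  d(z^2) includes (∂/∂z)(z^2) dz = (2*z) dz, which multiplied by dx ∧ dy gives (2*z) dx ∧ dy ∧ dz
  d(x*y) includes (∂/∂y)(x*y) dy = (x) dy, which multiplied by dx ∧ dz gives (-x) dx ∧ dy ∧ dz
Collecting like 3-forms: d(omega) = (-x + 2*z) dx ∧ dy ∧ dz.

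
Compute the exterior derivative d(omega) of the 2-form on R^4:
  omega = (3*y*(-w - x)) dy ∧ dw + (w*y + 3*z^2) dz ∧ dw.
d(omega) = (-3*y) dx ∧ dy ∧ dw + (w) dy ∧ dz ∧ dw

For a 2-form omega = sum_{i<j} g_{ij} dx_i ∧ dx_j, the exterior derivative is
  d(omega) = sum_{i<j} d(g_{ij}) ∧ dx_i ∧ dx_j = sum_{i<j, k} (∂g_{ij}/∂x_k) dx_k ∧ dx_i ∧ dx_j.
Expand each term, using dx_k ∧ dx_i ∧ dx_j = sgn(permutation) dx_{(a)} ∧ dx_{(b)} ∧ dx_{(c)} with (a < b < c) sorted:
  d(3*y*(-w - x)) includes (∂/∂x)(3*y*(-w - x)) dx = (-3*y) dx, which multiplied by dy ∧ dw gives (-3*y) dx ∧ dy ∧ dw
  d(w*y + 3*z^2) includes (∂/∂y)(w*y + 3*z^2) dy = (w) dy, which multiplied by dz ∧ dw gives (w) dy ∧ dz ∧ dw
Collecting like 3-forms: d(omega) = (-3*y) dx ∧ dy ∧ dw + (w) dy ∧ dz ∧ dw.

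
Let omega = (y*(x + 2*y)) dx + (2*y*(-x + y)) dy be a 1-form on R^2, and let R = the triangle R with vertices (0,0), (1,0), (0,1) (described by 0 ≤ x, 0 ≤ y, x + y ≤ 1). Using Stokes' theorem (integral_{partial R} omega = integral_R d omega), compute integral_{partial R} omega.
integral_(partial R) omega = -7/6

Stokes: integral_partial_R omega = integral_R d omega with d omega = (∂Q/∂x - ∂P/∂y) dx ∧ dy.
  ∂Q/∂x = -2*y
  ∂P/∂y = x + 4*y
  integrand = ∂Q/∂x - ∂P/∂y = -x - 6*y.
Integrating over R: integral_0^1 integral_0^{1-x} (-x - 6*y) dy dx = -7/6.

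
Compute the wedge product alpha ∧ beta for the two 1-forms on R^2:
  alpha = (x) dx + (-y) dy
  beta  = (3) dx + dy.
alpha ∧ beta = (x + 3*y) dx ∧ dy

Distribute the wedge, using dx_i ∧ dx_j = -dx_j ∧ dx_i and dx_i ∧ dx_i = 0. For each pair (i, j) with i < j, the coefficient of dx_i ∧ dx_j in alpha ∧ beta is (alpha_i * beta_j - alpha_j * beta_i). Collecting: alpha ∧ beta = (x + 3*y) dx ∧ dy.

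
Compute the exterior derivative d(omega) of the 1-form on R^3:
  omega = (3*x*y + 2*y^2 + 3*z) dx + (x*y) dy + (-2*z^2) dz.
d(omega) = (-3*x - 3*y) dx ∧ dy + (-3) dx ∧ dz

For a 1-form omega = sum_i f_i dx_i, the exterior derivative is
  d(omega) = sum_{i < j} (∂f_j/∂x_i - ∂f_i/∂x_j) dx_i ∧ dx_j.
  coefficient of dx ∧ dy: ∂f_2/∂x - ∂f_1/∂y = ∂(x*y)/∂x - ∂(3*x*y + 2*y^2 + 3*z)/∂y = -3*x - 3*y
  coefficient of dx ∧ dz: ∂f_3/∂x - ∂f_1/∂z = ∂(-2*z^2)/∂x - ∂(3*x*y + 2*y^2 + 3*z)/∂z = -3
Assembling: d(omega) = (-3*x - 3*y) dx ∧ dy + (-3) dx ∧ dz.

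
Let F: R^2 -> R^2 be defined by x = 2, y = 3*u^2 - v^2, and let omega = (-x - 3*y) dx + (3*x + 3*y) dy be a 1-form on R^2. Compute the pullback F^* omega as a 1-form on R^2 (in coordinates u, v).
F^* omega = (18*u*(3*u^2 - v^2 + 2)) du + (6*v*(-3*u^2 + v^2 - 2)) dv

Using F^*(f dg) = (f ∘ F) d(g ∘ F), substitute each coordinate x_i by F_i(u, v) in f_i, and replace dx_i by d F_i = (∂F_i/∂u) du + (∂F_i/∂v) dv.
  For the x component: f_1(F) = -9*u^2 + 3*v^2 - 2; d F_1 = (0) du + (0) dv
  For the y component: f_2(F) = 9*u^2 - 3*v^2 + 6; d F_2 = (6*u) du + (-2*v) dv
Combining and collecting du, dv coefficients:
  coeff of du: 18*u*(3*u^2 - v^2 + 2)
  coeff of dv: 6*v*(-3*u^2 + v^2 - 2)
F^* omega = (18*u*(3*u^2 - v^2 + 2)) du + (6*v*(-3*u^2 + v^2 - 2)) dv.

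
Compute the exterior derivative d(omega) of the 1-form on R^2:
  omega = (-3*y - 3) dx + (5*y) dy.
d(omega) = (3) dx ∧ dy

For a 1-form omega = sum_i f_i dx_i, the exterior derivative is
  d(omega) = sum_{i < j} (∂f_j/∂x_i - ∂f_i/∂x_j) dx_i ∧ dx_j.
  coefficient of dx ∧ dy: ∂f_2/∂x - ∂f_1/∂y = ∂(5*y)/∂x - ∂(-3*y - 3)/∂y = 3
Assembling: d(omega) = (3) dx ∧ dy.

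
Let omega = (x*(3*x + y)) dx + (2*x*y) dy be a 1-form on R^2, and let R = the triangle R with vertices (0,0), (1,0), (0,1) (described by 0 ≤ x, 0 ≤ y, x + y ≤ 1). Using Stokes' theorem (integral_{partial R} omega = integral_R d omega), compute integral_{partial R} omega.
integral_(partial R) omega = 1/6

Stokes: integral_partial_R omega = integral_R d omega with d omega = (∂Q/∂x - ∂P/∂y) dx ∧ dy.
  ∂Q/∂x = 2*y
  ∂P/∂y = x
  integrand = ∂Q/∂x - ∂P/∂y = -x + 2*y.
Integrating over R: integral_0^1 integral_0^{1-x} (-x + 2*y) dy dx = 1/6.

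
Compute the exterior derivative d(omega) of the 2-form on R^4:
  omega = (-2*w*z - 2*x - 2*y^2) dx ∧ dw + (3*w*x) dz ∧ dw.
d(omega) = (4*y) dx ∧ dy ∧ dw + (5*w) dx ∧ dz ∧ dw

For a 2-form omega = sum_{i<j} g_{ij} dx_i ∧ dx_j, the exterior derivative is
  d(omega) = sum_{i<j} d(g_{ij}) ∧ dx_i ∧ dx_j = sum_{i<j, k} (∂g_{ij}/∂x_k) dx_k ∧ dx_i ∧ dx_j.
Expand each term, using dx_k ∧ dx_i ∧ dx_j = sgn(permutation) dx_{(a)} ∧ dx_{(b)} ∧ dx_{(c)} with (a < b < c) sorted:
  d(-2*w*z - 2*x - 2*y^2) includes (∂/∂y)(-2*w*z - 2*x - 2*y^2) dy = (-4*y) dy, which multiplied by dx ∧ dw gives (4*y) dx ∧ dy ∧ dw
  d(-2*w*z - 2*x - 2*y^2) includes (∂/∂z)(-2*w*z - 2*x - 2*y^2) dz = (-2*w) dz, which multiplied by dx ∧ dw gives (2*w) dx ∧ dz ∧ dw
  d(3*w*x) includes (∂/∂x)(3*w*x) dx = (3*w) dx, which multiplied by dz ∧ dw gives (3*w) dx ∧ dz ∧ dw
Collecting like 3-forms: d(omega) = (4*y) dx ∧ dy ∧ dw + (5*w) dx ∧ dz ∧ dw.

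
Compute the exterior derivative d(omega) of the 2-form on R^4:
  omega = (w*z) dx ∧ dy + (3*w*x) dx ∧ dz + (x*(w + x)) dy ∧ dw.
d(omega) = (w) dx ∧ dy ∧ dz + (w + 2*x + z) dx ∧ dy ∧ dw + (3*x) dx ∧ dz ∧ dw

For a 2-form omega = sum_{i<j} g_{ij} dx_i ∧ dx_j, the exterior derivative is
  d(omega) = sum_{i<j} d(g_{ij}) ∧ dx_i ∧ dx_j = sum_{i<j, k} (∂g_{ij}/∂x_k) dx_k ∧ dx_i ∧ dx_j.
Expand each term, using dx_k ∧ dx_i ∧ dx_j = sgn(permutation) dx_{(a)} ∧ dx_{(b)} ∧ dx_{(c)} with (a < b < c) sorted:
  d(w*z) includes (∂/∂z)(w*z) dz = (w) dz, which multiplied by dx ∧ dy gives (w) dx ∧ dy ∧ dz
  d(w*z) includes (∂/∂w)(w*z) dw = (z) dw, which multiplied by dx ∧ dy gives (z) dx ∧ dy ∧ dw
  d(3*w*x) includes (∂/∂w)(3*w*x) dw = (3*x) dw, which multiplied by dx ∧ dz gives (3*x) dx ∧ dz ∧ dw
  d(x*(w + x)) includes (∂/∂x)(x*(w + x)) dx = (w + 2*x) dx, which multiplied by dy ∧ dw gives (w + 2*x) dx ∧ dy ∧ dw
Collecting like 3-forms: d(omega) = (w) dx ∧ dy ∧ dz + (w + 2*x + z) dx ∧ dy ∧ dw + (3*x) dx ∧ dz ∧ dw.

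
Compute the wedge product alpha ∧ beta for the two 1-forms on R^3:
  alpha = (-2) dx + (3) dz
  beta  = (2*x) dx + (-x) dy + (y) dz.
alpha ∧ beta = (2*x) dx ∧ dy + (-6*x - 2*y) dx ∧ dz + (3*x) dy ∧ dz

Distribute the wedge, using dx_i ∧ dx_j = -dx_j ∧ dx_i and dx_i ∧ dx_i = 0. For each pair (i, j) with i < j, the coefficient of dx_i ∧ dx_j in alpha ∧ beta is (alpha_i * beta_j - alpha_j * beta_i). Collecting: alpha ∧ beta = (2*x) dx ∧ dy + (-6*x - 2*y) dx ∧ dz + (3*x) dy ∧ dz.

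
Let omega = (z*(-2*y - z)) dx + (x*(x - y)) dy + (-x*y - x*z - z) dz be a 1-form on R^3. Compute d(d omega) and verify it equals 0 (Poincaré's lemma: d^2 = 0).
d(d omega) = 0

Step 1: d omega = sum_{i<j} (∂f_j/∂x_i - ∂f_i/∂x_j) dx_i ∧ dx_j:
  coeff of dx ∧ dy: 2*x - y + 2*z
  coeff of dx ∧ dz: y + z
  coeff of dy ∧ dz: -x
Step 2: Apply d again to each 2-form coefficient. The only possible 3-form in R^3 is dx ∧ dy ∧ dz, with coefficient
  ∂(coeff of dy∧dz)/∂x - ∂(coeff of dx∧dz)/∂y + ∂(coeff of dx∧dy)/∂z
  = ∂/∂x (-x) - ∂/∂y (y + z) + ∂/∂z (2*x - y + 2*z).
Each of these terms simplifies to sums of mixed partials that cancel in pairs. The result is 0 (by equality of mixed partials for smooth functions — Schwarz / Clairaut).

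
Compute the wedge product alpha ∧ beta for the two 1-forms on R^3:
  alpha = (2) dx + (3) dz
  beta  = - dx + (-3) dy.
alpha ∧ beta = (-6) dx ∧ dy + (3) dx ∧ dz + (9) dy ∧ dz

Distribute the wedge, using dx_i ∧ dx_j = -dx_j ∧ dx_i and dx_i ∧ dx_i = 0. For each pair (i, j) with i < j, the coefficient of dx_i ∧ dx_j in alpha ∧ beta is (alpha_i * beta_j - alpha_j * beta_i). Collecting: alpha ∧ beta = (-6) dx ∧ dy + (3) dx ∧ dz + (9) dy ∧ dz.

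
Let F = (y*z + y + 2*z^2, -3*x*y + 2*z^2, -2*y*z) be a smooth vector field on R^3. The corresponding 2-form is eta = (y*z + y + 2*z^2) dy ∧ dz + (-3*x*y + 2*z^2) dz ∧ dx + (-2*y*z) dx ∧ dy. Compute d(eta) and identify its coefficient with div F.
d(eta) = (-3*x - 2*y) dx ∧ dy ∧ dz; div F = -3*x - 2*y

For a 2-form in R^3 of the form above, applying d gives a 3-form with coefficient ∂P/∂x + ∂Q/∂y + ∂R/∂z:
  ∂P/∂x = 0
  ∂Q/∂y = -3*x
  ∂R/∂z = -2*y
Sum = -3*x - 2*y, which is exactly div F.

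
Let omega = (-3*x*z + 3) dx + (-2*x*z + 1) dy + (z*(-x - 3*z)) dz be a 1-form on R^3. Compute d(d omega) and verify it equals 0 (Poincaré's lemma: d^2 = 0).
d(d omega) = 0

Step 1: d omega = sum_{i<j} (∂f_j/∂x_i - ∂f_i/∂x_j) dx_i ∧ dx_j:
  coeff of dx ∧ dy: -2*z
  coeff of dx ∧ dz: 3*x - z
  coeff of dy ∧ dz: 2*x
Step 2: Apply d again to each 2-form coefficient. The only possible 3-form in R^3 is dx ∧ dy ∧ dz, with coefficient
  ∂(coeff of dy∧dz)/∂x - ∂(coeff of dx∧dz)/∂y + ∂(coeff of dx∧dy)/∂z
  = ∂/∂x (2*x) - ∂/∂y (3*x - z) + ∂/∂z (-2*z).
Each of these terms simplifies to sums of mixed partials that cancel in pairs. The result is 0 (by equality of mixed partials for smooth functions — Schwarz / Clairaut).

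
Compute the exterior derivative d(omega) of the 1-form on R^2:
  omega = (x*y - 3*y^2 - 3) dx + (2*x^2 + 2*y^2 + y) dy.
d(omega) = (3*x + 6*y) dx ∧ dy

For a 1-form omega = sum_i f_i dx_i, the exterior derivative is
  d(omega) = sum_{i < j} (∂f_j/∂x_i - ∂f_i/∂x_j) dx_i ∧ dx_j.
  coefficient of dx ∧ dy: ∂f_2/∂x - ∂f_1/∂y = ∂(2*x^2 + 2*y^2 + y)/∂x - ∂(x*y - 3*y^2 - 3)/∂y = 3*x + 6*y
Assembling: d(omega) = (3*x + 6*y) dx ∧ dy.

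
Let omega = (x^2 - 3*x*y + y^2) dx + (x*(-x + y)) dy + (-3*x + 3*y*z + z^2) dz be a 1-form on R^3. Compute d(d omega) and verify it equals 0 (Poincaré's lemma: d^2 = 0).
d(d omega) = 0

Step 1: d omega = sum_{i<j} (∂f_j/∂x_i - ∂f_i/∂x_j) dx_i ∧ dx_j:
  coeff of dx ∧ dy: x - y
  coeff of dx ∧ dz: -3
  coeff of dy ∧ dz: 3*z
Step 2: Apply d again to each 2-form coefficient. The only possible 3-form in R^3 is dx ∧ dy ∧ dz, with coefficient
  ∂(coeff of dy∧dz)/∂x - ∂(coeff of dx∧dz)/∂y + ∂(coeff of dx∧dy)/∂z
  = ∂/∂x (3*z) - ∂/∂y (-3) + ∂/∂z (x - y).
Each of these terms simplifies to sums of mixed partials that cancel in pairs. The result is 0 (by equality of mixed partials for smooth functions — Schwarz / Clairaut).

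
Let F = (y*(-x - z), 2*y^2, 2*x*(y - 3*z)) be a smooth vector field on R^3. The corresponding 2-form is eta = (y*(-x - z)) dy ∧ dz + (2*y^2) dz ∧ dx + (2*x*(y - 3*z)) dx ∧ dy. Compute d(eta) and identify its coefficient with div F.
d(eta) = (-6*x + 3*y) dx ∧ dy ∧ dz; div F = -6*x + 3*y

For a 2-form in R^3 of the form above, applying d gives a 3-form with coefficient ∂P/∂x + ∂Q/∂y + ∂R/∂z:
  ∂P/∂x = -y
  ∂Q/∂y = 4*y
  ∂R/∂z = -6*x
Sum = -6*x + 3*y, which is exactly div F.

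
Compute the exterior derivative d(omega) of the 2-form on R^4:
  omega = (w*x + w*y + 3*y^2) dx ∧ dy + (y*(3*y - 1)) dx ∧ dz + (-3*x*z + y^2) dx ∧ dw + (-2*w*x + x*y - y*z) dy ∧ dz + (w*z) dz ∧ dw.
d(omega) = (x - y) dx ∧ dy ∧ dw + (-2*w - 5*y + 1) dx ∧ dy ∧ dz + (3*x) dx ∧ dz ∧ dw + (-2*x) dy ∧ dz ∧ dw

For a 2-form omega = sum_{i<j} g_{ij} dx_i ∧ dx_j, the exterior derivative is
  d(omega) = sum_{i<j} d(g_{ij}) ∧ dx_i ∧ dx_j = sum_{i<j, k} (∂g_{ij}/∂x_k) dx_k ∧ dx_i ∧ dx_j.
Expand each term, using dx_k ∧ dx_i ∧ dx_j = sgn(permutation) dx_{(a)} ∧ dx_{(b)} ∧ dx_{(c)} with (a < b < c) sorted:
  d(w*x + w*y + 3*y^2) includes (∂/∂w)(w*x + w*y + 3*y^2) dw = (x + y) dw, which multiplied by dx ∧ dy gives (x + y) dx ∧ dy ∧ dw
  d(y*(3*y - 1)) includes (∂/∂y)(y*(3*y - 1)) dy = (6*y - 1) dy, which multiplied by dx ∧ dz gives (1 - 6*y) dx ∧ dy ∧ dz
  d(-3*x*z + y^2) includes (∂/∂y)(-3*x*z + y^2) dy = (2*y) dy, which multiplied by dx ∧ dw gives (-2*y) dx ∧ dy ∧ dw
  d(-3*x*z + y^2) includes (∂/∂z)(-3*x*z + y^2) dz = (-3*x) dz, which multiplied by dx ∧ dw gives (3*x) dx ∧ dz ∧ dw
  d(-2*w*x + x*y - y*z) includes (∂/∂x)(-2*w*x + x*y - y*z) dx = (-2*w + y) dx, which multiplied by dy ∧ dz gives (-2*w + y) dx ∧ dy ∧ dz
  d(-2*w*x + x*y - y*z) includes (∂/∂w)(-2*w*x + x*y - y*z) dw = (-2*x) dw, which multiplied by dy ∧ dz gives (-2*x) dy ∧ dz ∧ dw
Collecting like 3-forms: d(omega) = (x - y) dx ∧ dy ∧ dw + (-2*w - 5*y + 1) dx ∧ dy ∧ dz + (3*x) dx ∧ dz ∧ dw + (-2*x) dy ∧ dz ∧ dw.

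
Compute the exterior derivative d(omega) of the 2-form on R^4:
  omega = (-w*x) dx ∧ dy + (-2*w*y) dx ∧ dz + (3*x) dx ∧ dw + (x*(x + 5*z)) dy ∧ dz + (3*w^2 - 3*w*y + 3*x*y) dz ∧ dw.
d(omega) = (-x) dx ∧ dy ∧ dw + (2*w + 2*x + 5*z) dx ∧ dy ∧ dz + (y) dx ∧ dz ∧ dw + (-3*w + 3*x) dy ∧ dz ∧ dw

For a 2-form omega = sum_{i<j} g_{ij} dx_i ∧ dx_j, the exterior derivative is
  d(omega) = sum_{i<j} d(g_{ij}) ∧ dx_i ∧ dx_j = sum_{i<j, k} (∂g_{ij}/∂x_k) dx_k ∧ dx_i ∧ dx_j.
Expand each term, using dx_k ∧ dx_i ∧ dx_j = sgn(permutation) dx_{(a)} ∧ dx_{(b)} ∧ dx_{(c)} with (a < b < c) sorted:
  d(-w*x) includes (∂/∂w)(-w*x) dw = (-x) dw, which multiplied by dx ∧ dy gives (-x) dx ∧ dy ∧ dw
  d(-2*w*y) includes (∂/∂y)(-2*w*y) dy = (-2*w) dy, which multiplied by dx ∧ dz gives (2*w) dx ∧ dy ∧ dz
  d(-2*w*y) includes (∂/∂w)(-2*w*y) dw = (-2*y) dw, which multiplied by dx ∧ dz gives (-2*y) dx ∧ dz ∧ dw
  d(x*(x + 5*z)) includes (∂/∂x)(x*(x + 5*z)) dx = (2*x + 5*z) dx, which multiplied by dy ∧ dz gives (2*x + 5*z) dx ∧ dy ∧ dz
  d(3*w^2 - 3*w*y + 3*x*y) includes (∂/∂x)(3*w^2 - 3*w*y + 3*x*y) dx = (3*y) dx, which multiplied by dz ∧ dw gives (3*y) dx ∧ dz ∧ dw
  d(3*w^2 - 3*w*y + 3*x*y) includes (∂/∂y)(3*w^2 - 3*w*y + 3*x*y) dy = (-3*w + 3*x) dy, which multiplied by dz ∧ dw gives (-3*w + 3*x) dy ∧ dz ∧ dw
Collecting like 3-forms: d(omega) = (-x) dx ∧ dy ∧ dw + (2*w + 2*x + 5*z) dx ∧ dy ∧ dz + (y) dx ∧ dz ∧ dw + (-3*w + 3*x) dy ∧ dz ∧ dw.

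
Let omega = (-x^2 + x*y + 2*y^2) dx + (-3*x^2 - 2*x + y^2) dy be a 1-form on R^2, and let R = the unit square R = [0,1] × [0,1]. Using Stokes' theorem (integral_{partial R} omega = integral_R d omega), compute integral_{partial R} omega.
integral_(partial R) omega = -15/2

Stokes: integral_partial_R omega = integral_R d omega with d omega = (∂Q/∂x - ∂P/∂y) dx ∧ dy.
  ∂Q/∂x = -6*x - 2
  ∂P/∂y = x + 4*y
  integrand = ∂Q/∂x - ∂P/∂y = -7*x - 4*y - 2.
Integrating over R: integral_0^1 integral_0^1 (-7*x - 4*y - 2) dx dy = -15/2.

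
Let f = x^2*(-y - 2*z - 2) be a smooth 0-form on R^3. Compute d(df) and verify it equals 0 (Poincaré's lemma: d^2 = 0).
d(df) = 0

Step 1: df = sum_i (∂f/∂x_i) dx_i = (2*x*(-y - 2*z - 2)) dx + (-x^2) dy + (-2*x^2) dz.
Step 2: Apply d again. Using the 1-form formula, the coefficient of dx ∧ dy in d(df) is ∂^2 f/∂x ∂y - ∂^2 f/∂y ∂x = (-2*x) - (-2*x) = 0 (equality of mixed partials for smooth f).
Similarly for dx ∧ dz and dy ∧ dz — all coefficients vanish. So d(df) = 0.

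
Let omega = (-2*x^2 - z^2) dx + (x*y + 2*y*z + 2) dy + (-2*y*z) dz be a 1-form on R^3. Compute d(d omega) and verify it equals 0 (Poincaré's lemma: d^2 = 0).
d(d omega) = 0

Step 1: d omega = sum_{i<j} (∂f_j/∂x_i - ∂f_i/∂x_j) dx_i ∧ dx_j:
  coeff of dx ∧ dy: y
  coeff of dx ∧ dz: 2*z
  coeff of dy ∧ dz: -2*y - 2*z
Step 2: Apply d again to each 2-form coefficient. The only possible 3-form in R^3 is dx ∧ dy ∧ dz, with coefficient
  ∂(coeff of dy∧dz)/∂x - ∂(coeff of dx∧dz)/∂y + ∂(coeff of dx∧dy)/∂z
  = ∂/∂x (-2*y - 2*z) - ∂/∂y (2*z) + ∂/∂z (y).
Each of these terms simplifies to sums of mixed partials that cancel in pairs. The result is 0 (by equality of mixed partials for smooth functions — Schwarz / Clairaut).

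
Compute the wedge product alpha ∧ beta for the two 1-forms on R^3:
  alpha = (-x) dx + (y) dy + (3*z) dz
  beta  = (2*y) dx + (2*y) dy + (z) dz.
alpha ∧ beta = (-2*y*(x + y)) dx ∧ dy + (-z*(x + 6*y)) dx ∧ dz + (-5*y*z) dy ∧ dz

Distribute the wedge, using dx_i ∧ dx_j = -dx_j ∧ dx_i and dx_i ∧ dx_i = 0. For each pair (i, j) with i < j, the coefficient of dx_i ∧ dx_j in alpha ∧ beta is (alpha_i * beta_j - alpha_j * beta_i). Collecting: alpha ∧ beta = (-2*y*(x + y)) dx ∧ dy + (-z*(x + 6*y)) dx ∧ dz + (-5*y*z) dy ∧ dz.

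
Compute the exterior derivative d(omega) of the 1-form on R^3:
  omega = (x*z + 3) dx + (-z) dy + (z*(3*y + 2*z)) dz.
d(omega) = (-x) dx ∧ dz + (3*z + 1) dy ∧ dz

For a 1-form omega = sum_i f_i dx_i, the exterior derivative is
  d(omega) = sum_{i < j} (∂f_j/∂x_i - ∂f_i/∂x_j) dx_i ∧ dx_j.
  coefficient of dx ∧ dz: ∂f_3/∂x - ∂f_1/∂z = ∂(z*(3*y + 2*z))/∂x - ∂(x*z + 3)/∂z = -x
  coefficient of dy ∧ dz: ∂f_3/∂y - ∂f_2/∂z = ∂(z*(3*y + 2*z))/∂y - ∂(-z)/∂z = 3*z + 1
Assembling: d(omega) = (-x) dx ∧ dz + (3*z + 1) dy ∧ dz.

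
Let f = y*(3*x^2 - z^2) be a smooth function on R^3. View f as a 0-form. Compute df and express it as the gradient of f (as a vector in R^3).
df = (6*x*y) dx + (3*x^2 - z^2) dy + (-2*y*z) dz; grad f = (6*x*y, 3*x^2 - z^2, -2*y*z)

For a 0-form f, d f = (∂f/∂x) dx + (∂f/∂y) dy + (∂f/∂z) dz. The components of the vector representation are exactly the entries of grad f in Cartesian coordinates:
  ∂f/∂x = 6*x*y
  ∂f/∂y = 3*x^2 - z^2
  ∂f/∂z = -2*y*z.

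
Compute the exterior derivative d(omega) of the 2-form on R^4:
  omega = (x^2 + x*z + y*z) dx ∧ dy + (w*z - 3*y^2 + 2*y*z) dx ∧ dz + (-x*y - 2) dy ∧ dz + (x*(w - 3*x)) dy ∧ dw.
d(omega) = (x + 6*y - 2*z) dx ∧ dy ∧ dz + (z) dx ∧ dz ∧ dw + (w - 6*x) dx ∧ dy ∧ dw

For a 2-form omega = sum_{i<j} g_{ij} dx_i ∧ dx_j, the exterior derivative is
  d(omega) = sum_{i<j} d(g_{ij}) ∧ dx_i ∧ dx_j = sum_{i<j, k} (∂g_{ij}/∂x_k) dx_k ∧ dx_i ∧ dx_j.
Expand each term, using dx_k ∧ dx_i ∧ dx_j = sgn(permutation) dx_{(a)} ∧ dx_{(b)} ∧ dx_{(c)} with (a < b < c) sorted:
  d(x^2 + x*z + y*z) includes (∂/∂z)(x^2 + x*z + y*z) dz = (x + y) dz, which multiplied by dx ∧ dy gives (x + y) dx ∧ dy ∧ dz
  d(w*z - 3*y^2 + 2*y*z) includes (∂/∂y)(w*z - 3*y^2 + 2*y*z) dy = (-6*y + 2*z) dy, which multiplied by dx ∧ dz gives (6*y - 2*z) dx ∧ dy ∧ dz
  d(w*z - 3*y^2 + 2*y*z) includes (∂/∂w)(w*z - 3*y^2 + 2*y*z) dw = (z) dw, which multiplied by dx ∧ dz gives (z) dx ∧ dz ∧ dw
  d(-x*y - 2) includes (∂/∂x)(-x*y - 2) dx = (-y) dx, which multiplied by dy ∧ dz gives (-y) dx ∧ dy ∧ dz
  d(x*(w - 3*x)) includes (∂/∂x)(x*(w - 3*x)) dx = (w - 6*x) dx, which multiplied by dy ∧ dw gives (w - 6*x) dx ∧ dy ∧ dw
Collecting like 3-forms: d(omega) = (x + 6*y - 2*z) dx ∧ dy ∧ dz + (z) dx ∧ dz ∧ dw + (w - 6*x) dx ∧ dy ∧ dw.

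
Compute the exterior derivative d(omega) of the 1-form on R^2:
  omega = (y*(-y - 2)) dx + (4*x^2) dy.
d(omega) = (8*x + 2*y + 2) dx ∧ dy

For a 1-form omega = sum_i f_i dx_i, the exterior derivative is
  d(omega) = sum_{i < j} (∂f_j/∂x_i - ∂f_i/∂x_j) dx_i ∧ dx_j.
  coefficient of dx ∧ dy: ∂f_2/∂x - ∂f_1/∂y = ∂(4*x^2)/∂x - ∂(y*(-y - 2))/∂y = 8*x + 2*y + 2
Assembling: d(omega) = (8*x + 2*y + 2) dx ∧ dy.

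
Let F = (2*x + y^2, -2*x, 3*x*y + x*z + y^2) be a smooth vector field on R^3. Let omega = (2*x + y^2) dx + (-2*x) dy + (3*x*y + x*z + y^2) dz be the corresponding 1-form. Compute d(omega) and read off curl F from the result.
d(omega) = (3*x + 2*y) dy ∧ dz + (-3*y - z) dz ∧ dx + (-2*y - 2) dx ∧ dy; curl F = (3*x + 2*y, -3*y - z, -2*y - 2)

d omega = sum_{i<j} (∂f_j/∂x_i - ∂f_i/∂x_j) dx_i ∧ dx_j. Under the identification (dy ∧ dz, dz ∧ dx, dx ∧ dy) ↔ (e_x, e_y, e_z), the coefficients are exactly the components of curl F. Compute:
  ∂R/∂y - ∂Q/∂z = (3*x + 2*y) - (0) = 3*x + 2*y
  ∂P/∂z - ∂R/∂x = (0) - (3*y + z) = -3*y - z
  ∂Q/∂x - ∂P/∂y = (-2) - (2*y) = -2*y - 2.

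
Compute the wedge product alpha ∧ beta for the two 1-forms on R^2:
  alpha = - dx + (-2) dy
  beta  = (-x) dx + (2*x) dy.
alpha ∧ beta = (-4*x) dx ∧ dy

Distribute the wedge, using dx_i ∧ dx_j = -dx_j ∧ dx_i and dx_i ∧ dx_i = 0. For each pair (i, j) with i < j, the coefficient of dx_i ∧ dx_j in alpha ∧ beta is (alpha_i * beta_j - alpha_j * beta_i). Collecting: alpha ∧ beta = (-4*x) dx ∧ dy.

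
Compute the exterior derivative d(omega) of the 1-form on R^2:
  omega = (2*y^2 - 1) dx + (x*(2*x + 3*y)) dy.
d(omega) = (4*x - y) dx ∧ dy

For a 1-form omega = sum_i f_i dx_i, the exterior derivative is
  d(omega) = sum_{i < j} (∂f_j/∂x_i - ∂f_i/∂x_j) dx_i ∧ dx_j.
  coefficient of dx ∧ dy: ∂f_2/∂x - ∂f_1/∂y = ∂(x*(2*x + 3*y))/∂x - ∂(2*y^2 - 1)/∂y = 4*x - y
Assembling: d(omega) = (4*x - y) dx ∧ dy.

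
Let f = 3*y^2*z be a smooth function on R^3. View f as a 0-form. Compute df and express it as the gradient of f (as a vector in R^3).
df = (0) dx + (6*y*z) dy + (3*y^2) dz; grad f = (0, 6*y*z, 3*y^2)

For a 0-form f, d f = (∂f/∂x) dx + (∂f/∂y) dy + (∂f/∂z) dz. The components of the vector representation are exactly the entries of grad f in Cartesian coordinates:
  ∂f/∂x = 0
  ∂f/∂y = 6*y*z
  ∂f/∂z = 3*y^2.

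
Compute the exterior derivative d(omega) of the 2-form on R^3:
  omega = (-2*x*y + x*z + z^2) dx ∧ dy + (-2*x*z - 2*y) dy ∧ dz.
d(omega) = (x) dx ∧ dy ∧ dz

For a 2-form omega = sum_{i<j} g_{ij} dx_i ∧ dx_j, the exterior derivative is
  d(omega) = sum_{i<j} d(g_{ij}) ∧ dx_i ∧ dx_j = sum_{i<j, k} (∂g_{ij}/∂x_k) dx_k ∧ dx_i ∧ dx_j.
Expand each term, using dx_k ∧ dx_i ∧ dx_j = sgn(permutation) dx_{(a)} ∧ dx_{(b)} ∧ dx_{(c)} with (a < b < c) sorted:
  d(-2*x*y + x*z + z^2) includes (∂/∂z)(-2*x*y + x*z + z^2) dz = (x + 2*z) dz, which multiplied by dx ∧ dy gives (x + 2*z) dx ∧ dy ∧ dz
  d(-2*x*z - 2*y) includes (∂/∂x)(-2*x*z - 2*y) dx = (-2*z) dx, which multiplied by dy ∧ dz gives (-2*z) dx ∧ dy ∧ dz
Collecting like 3-forms: d(omega) = (x) dx ∧ dy ∧ dz.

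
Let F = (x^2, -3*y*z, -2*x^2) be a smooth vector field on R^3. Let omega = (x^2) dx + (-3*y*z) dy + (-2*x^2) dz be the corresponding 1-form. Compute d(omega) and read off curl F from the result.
d(omega) = (3*y) dy ∧ dz + (4*x) dz ∧ dx + (0) dx ∧ dy; curl F = (3*y, 4*x, 0)

d omega = sum_{i<j} (∂f_j/∂x_i - ∂f_i/∂x_j) dx_i ∧ dx_j. Under the identification (dy ∧ dz, dz ∧ dx, dx ∧ dy) ↔ (e_x, e_y, e_z), the coefficients are exactly the components of curl F. Compute:
  ∂R/∂y - ∂Q/∂z = (0) - (-3*y) = 3*y
  ∂P/∂z - ∂R/∂x = (0) - (-4*x) = 4*x
  ∂Q/∂x - ∂P/∂y = (0) - (0) = 0.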